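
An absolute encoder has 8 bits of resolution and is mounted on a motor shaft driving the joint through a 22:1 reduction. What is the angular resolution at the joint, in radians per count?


counts = 2^8 = 256
effective counts at joint = 256 * 22 = 5632
resolution = 2*pi / 5632
= 0.0011 rad/count


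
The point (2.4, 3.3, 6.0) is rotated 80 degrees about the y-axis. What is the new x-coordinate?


Rotation about y-axis: x' = x*cos(theta) + z*sin(theta)
= 2.4 * 0.1736 + 6.0 * 0.9848
= 6.3256


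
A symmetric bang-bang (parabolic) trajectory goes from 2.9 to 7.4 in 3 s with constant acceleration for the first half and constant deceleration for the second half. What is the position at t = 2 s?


Symmetric rest-to-rest: each phase covers (pf-p0)/2 in time T/2. 0.5*a*(T/2)^2 = (pf-p0)/2 => a = 4*(pf-p0)/T^2
a = 4*(7.4-2.9)/3^2 = 2.0
t = 2 is in the deceleration phase (t > T/2).
p = pf - 0.5*a*(T-t)^2 = 7.4 - 0.5*2.0*1^2
= 6.4


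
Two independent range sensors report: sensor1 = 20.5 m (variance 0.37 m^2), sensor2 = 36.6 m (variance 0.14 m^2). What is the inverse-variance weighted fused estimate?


w1 = (1/var1) / (1/var1 + 1/var2)
   = 2.7027 / (2.7027 + 7.1429) = 0.2745
w2 = 1 - w1 = 0.7255
fused = w1*s1 + w2*s2 = 5.6275 + 26.5529
= 32.1804 m


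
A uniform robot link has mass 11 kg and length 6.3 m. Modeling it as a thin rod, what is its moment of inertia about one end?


I = (1/3) * m * L^2
= (1/3) * 11 * 6.3^2
= 0.333333 * 11 * 39.69
= 145.53 kg*m^2


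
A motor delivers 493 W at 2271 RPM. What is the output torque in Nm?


omega = 2271 * 2*pi/60 = 237.8186 rad/s
tau = P / omega = 493 / 237.8186
= 2.073 Nm


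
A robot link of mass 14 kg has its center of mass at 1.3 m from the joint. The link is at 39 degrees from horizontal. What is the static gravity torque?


tau = m*g*L*cos(angle)
= 14 * 9.81 * 1.3 * cos(39 deg)
= 14 * 9.81 * 1.3 * 0.7771
= 138.7532 Nm


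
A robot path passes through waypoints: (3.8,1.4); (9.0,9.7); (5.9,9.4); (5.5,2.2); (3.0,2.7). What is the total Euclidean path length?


Segment lengths:
  seg1 = sqrt((5.2)^2 + (8.3)^2) = 9.7944
  seg2 = sqrt((-3.1)^2 + (-0.3)^2) = 3.1145
  seg3 = sqrt((-0.4)^2 + (-7.2)^2) = 7.2111
  seg4 = sqrt((-2.5)^2 + (0.5)^2) = 2.5495
Total = 22.6695


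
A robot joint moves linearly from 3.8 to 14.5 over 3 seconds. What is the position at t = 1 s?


s = t/T = 1/3 = 0.3333
p(t) = p0 + (pf-p0)*s
= 3.8 + (14.5 - 3.8) * 0.3333
= 7.3667


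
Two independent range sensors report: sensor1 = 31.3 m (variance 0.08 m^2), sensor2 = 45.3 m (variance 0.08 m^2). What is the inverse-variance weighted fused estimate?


w1 = (1/var1) / (1/var1 + 1/var2)
   = 12.5 / (12.5 + 12.5) = 0.5
w2 = 1 - w1 = 0.5
fused = w1*s1 + w2*s2 = 15.65 + 22.65
= 38.3 m


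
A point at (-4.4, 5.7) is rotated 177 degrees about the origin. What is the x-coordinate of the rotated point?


x' = x*cos(theta) - y*sin(theta)
cos(177 deg) = -0.9986, sin(177 deg) = 0.0523
x' = -4.4 * -0.9986 - 5.7 * 0.0523
= 4.394 - 0.2983
= 4.0957


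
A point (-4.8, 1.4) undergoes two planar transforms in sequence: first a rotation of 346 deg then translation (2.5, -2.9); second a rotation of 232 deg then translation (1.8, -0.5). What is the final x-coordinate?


After transform 1:
x1 = cos(346)*-4.8 - sin(346)*1.4 + 2.5 = -1.8187
y1 = sin(346)*-4.8 + cos(346)*1.4 + -2.9 = -0.3804
After transform 2:
x2 = cos(232)*-1.8187 - sin(232)*-0.3804 + 1.8
= 2.62


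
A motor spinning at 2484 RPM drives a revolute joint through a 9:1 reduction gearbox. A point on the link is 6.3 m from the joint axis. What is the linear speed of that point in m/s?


omega_motor = 2484 * 2*pi/60 = 260.1239 rad/s
omega_joint = omega_motor / 9 = 28.9027 rad/s
v = omega_joint * r = 28.9027 * 6.3
= 182.0867 m/s


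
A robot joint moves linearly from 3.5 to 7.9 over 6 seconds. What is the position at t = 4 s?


s = t/T = 4/6 = 0.6667
p(t) = p0 + (pf-p0)*s
= 3.5 + (7.9 - 3.5) * 0.6667
= 6.4333


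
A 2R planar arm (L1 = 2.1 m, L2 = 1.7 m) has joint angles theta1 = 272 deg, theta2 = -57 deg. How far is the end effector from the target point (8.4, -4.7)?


End effector via forward kinematics:
x = L1*cos(t1) + L2*cos(t1+t2) = -1.3193
y = L1*sin(t1) + L2*sin(t1+t2) = -3.0738
Distance to target:
d = sqrt((8.4 - -1.3193)^2 + (-4.7 - -3.0738)^2)
= sqrt(94.4642 + 2.6445)
= 9.8544 m


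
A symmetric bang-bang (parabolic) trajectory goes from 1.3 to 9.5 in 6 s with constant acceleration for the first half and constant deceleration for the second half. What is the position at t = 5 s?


Symmetric rest-to-rest: each phase covers (pf-p0)/2 in time T/2. 0.5*a*(T/2)^2 = (pf-p0)/2 => a = 4*(pf-p0)/T^2
a = 4*(9.5-1.3)/6^2 = 0.9111
t = 5 is in the deceleration phase (t > T/2).
p = pf - 0.5*a*(T-t)^2 = 9.5 - 0.5*0.9111*1^2
= 9.0444


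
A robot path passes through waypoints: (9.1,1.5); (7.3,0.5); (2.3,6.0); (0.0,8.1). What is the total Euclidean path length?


Segment lengths:
  seg1 = sqrt((-1.8)^2 + (-1.0)^2) = 2.0591
  seg2 = sqrt((-5.0)^2 + (5.5)^2) = 7.433
  seg3 = sqrt((-2.3)^2 + (2.1)^2) = 3.1145
Total = 12.6066


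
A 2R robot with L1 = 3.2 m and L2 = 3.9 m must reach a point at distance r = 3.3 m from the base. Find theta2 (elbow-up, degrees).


cos(theta2) = (r^2 - L1^2 - L2^2) / (2*L1*L2)
cos(theta2) = (10.89 - 10.24 - 15.21) / 24.96
cos(theta2) = -0.583333
theta2 = 125.6853 degrees


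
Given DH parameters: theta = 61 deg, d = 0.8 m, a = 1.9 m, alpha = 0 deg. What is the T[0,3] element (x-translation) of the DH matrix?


T[0,3] = a * cos(theta)
= 1.9 * cos(61 deg)
= 1.9 * 0.4848
= 0.9211


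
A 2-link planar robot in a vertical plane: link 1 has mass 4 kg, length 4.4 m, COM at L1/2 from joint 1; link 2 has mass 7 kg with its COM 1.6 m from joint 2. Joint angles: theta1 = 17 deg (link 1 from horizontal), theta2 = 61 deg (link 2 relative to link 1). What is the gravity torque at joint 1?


Horizontal distance from joint 1 to link-1 COM:
  x_c1 = (L1/2)*cos(t1) = 2.2 * 0.9563 = 2.1039 m
Horizontal distance from joint 1 to link-2 COM:
  x_c2 = L1*cos(t1) + Lc2*cos(t1+t2)
       = 4.4*0.9563 + 1.6*0.2079 = 4.5404 m
tau1 = m1*g*x_c1 + m2*g*x_c2
     = 4*9.81*2.1039 + 7*9.81*4.5404
     = 82.5559 + 311.7892
     = 394.3451 Nm


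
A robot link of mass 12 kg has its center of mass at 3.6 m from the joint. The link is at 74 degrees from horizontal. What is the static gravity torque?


tau = m*g*L*cos(angle)
= 12 * 9.81 * 3.6 * cos(74 deg)
= 12 * 9.81 * 3.6 * 0.2756
= 116.8129 Nm


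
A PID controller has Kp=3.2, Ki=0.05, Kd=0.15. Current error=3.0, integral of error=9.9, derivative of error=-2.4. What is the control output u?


u = Kp*e + Ki*int(e) + Kd*de/dt
= 3.2*3.0 + 0.05*9.9 + 0.15*(-2.4)
= 9.6 + 0.495 + -0.36
= 9.735


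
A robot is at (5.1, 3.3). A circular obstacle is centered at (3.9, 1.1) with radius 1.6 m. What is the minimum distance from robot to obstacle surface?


center_dist = sqrt((5.1-3.9)^2 + (3.3-1.1)^2)
= sqrt(1.44 + 4.84)
= 2.506
min_dist = center_dist - radius = 2.506 - 1.6 = 0.906 m


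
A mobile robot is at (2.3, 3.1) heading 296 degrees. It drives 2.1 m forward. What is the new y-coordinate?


y_new = y0 + d*sin(theta)
= 3.1 + 2.1*sin(296)
= 3.1 + -1.8875
= 1.2125


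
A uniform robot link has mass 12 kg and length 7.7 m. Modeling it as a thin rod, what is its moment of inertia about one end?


I = (1/3) * m * L^2
= (1/3) * 12 * 7.7^2
= 0.333333 * 12 * 59.29
= 237.16 kg*m^2


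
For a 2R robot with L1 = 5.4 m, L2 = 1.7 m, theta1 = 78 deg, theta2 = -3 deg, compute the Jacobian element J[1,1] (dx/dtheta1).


J[1,1] = -L1*sin(t1) - L2*sin(t1+t2)
= -5.4*sin(78) - 1.7*sin(75)
= -6.9241


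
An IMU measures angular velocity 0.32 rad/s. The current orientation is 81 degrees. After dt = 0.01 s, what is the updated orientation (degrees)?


delta_theta = w * dt = 0.32 * 0.01 = 0.0032 rad
= 0.1833 deg
theta_new = 81 + 0.1833 = 81.1833 deg


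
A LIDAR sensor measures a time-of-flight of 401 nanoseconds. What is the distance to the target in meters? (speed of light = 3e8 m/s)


tof = 401 ns = 4.01e-07 s
dist = c * tof / 2
= 3e8 * 4.01e-07 / 2
= 60.15 m


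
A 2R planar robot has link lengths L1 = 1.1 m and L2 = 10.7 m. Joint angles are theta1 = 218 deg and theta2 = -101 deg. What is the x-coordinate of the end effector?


Convert angles to radians: theta1 = 3.8048, theta2 = -1.7628
x = L1*cos(theta1) + L2*cos(theta1+theta2)
x = -0.8668 + -4.8577
x = -5.7245


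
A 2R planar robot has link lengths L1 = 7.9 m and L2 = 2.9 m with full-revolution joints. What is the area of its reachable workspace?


r_max = L1 + L2 = 10.8 m
r_min = |L1 - L2| = 5.0 m
Area = pi*(r_max^2 - r_min^2)
= pi*(116.64 - 25.0)
= pi * 91.64
= 287.8956 m^2


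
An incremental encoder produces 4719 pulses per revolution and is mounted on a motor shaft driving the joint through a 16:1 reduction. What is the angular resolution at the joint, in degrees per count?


counts per rev = 4719
effective counts at joint = 4719 * 16 = 75504
resolution = 360 / 75504
= 0.0048 deg/count


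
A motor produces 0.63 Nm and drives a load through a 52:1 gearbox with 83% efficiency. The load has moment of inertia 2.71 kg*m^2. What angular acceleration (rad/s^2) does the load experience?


tau_out = tau_motor * N * eta
= 0.63 * 52 * 0.83 = 27.1908 Nm
alpha = tau_out / I = 27.1908 / 2.71
= 10.0335 rad/s^2


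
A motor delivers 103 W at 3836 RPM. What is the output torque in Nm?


omega = 3836 * 2*pi/60 = 401.705 rad/s
tau = P / omega = 103 / 401.705
= 0.2564 Nm


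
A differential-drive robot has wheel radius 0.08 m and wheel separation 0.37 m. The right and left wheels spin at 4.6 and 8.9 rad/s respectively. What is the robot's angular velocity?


vR = r*wR = 0.08*4.6 = 0.368 m/s
vL = r*wL = 0.08*8.9 = 0.712 m/s
v = (vR+vL)/2 = 0.54 m/s
omega = (vR-vL)/L = -0.9297 rad/s
angular velocity = -0.9297 rad/s


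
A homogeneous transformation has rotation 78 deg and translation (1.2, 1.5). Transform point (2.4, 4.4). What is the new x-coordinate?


x' = cos(theta)*px - sin(theta)*py + tx
= 0.2079*2.4 - 0.9781*4.4 + 1.2
= -2.6049


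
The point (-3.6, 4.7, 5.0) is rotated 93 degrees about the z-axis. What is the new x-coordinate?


Rotation about z-axis: x' = x*cos(theta) - y*sin(theta)
= -3.6 * -0.0523 - 4.7 * 0.9986
= -4.5051


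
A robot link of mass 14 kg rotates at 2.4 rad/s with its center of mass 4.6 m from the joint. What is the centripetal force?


F = m * omega^2 * r
= 14 * 2.4^2 * 4.6
= 14 * 5.76 * 4.6
= 370.944 N


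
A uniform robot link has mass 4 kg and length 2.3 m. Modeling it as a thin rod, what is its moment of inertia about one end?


I = (1/3) * m * L^2
= (1/3) * 4 * 2.3^2
= 0.333333 * 4 * 5.29
= 7.0533 kg*m^2


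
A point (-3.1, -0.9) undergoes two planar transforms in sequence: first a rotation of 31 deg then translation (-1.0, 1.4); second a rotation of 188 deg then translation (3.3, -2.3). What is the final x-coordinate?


After transform 1:
x1 = cos(31)*-3.1 - sin(31)*-0.9 + -1.0 = -3.1937
y1 = sin(31)*-3.1 + cos(31)*-0.9 + 1.4 = -0.9681
After transform 2:
x2 = cos(188)*-3.1937 - sin(188)*-0.9681 + 3.3
= 6.3279


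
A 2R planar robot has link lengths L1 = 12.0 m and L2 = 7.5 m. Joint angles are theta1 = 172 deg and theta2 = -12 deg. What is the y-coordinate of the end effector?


Convert angles to radians: theta1 = 3.002, theta2 = -0.2094
y = L1*sin(theta1) + L2*sin(theta1+theta2)
y = 1.6701 + 2.5652
y = 4.2352


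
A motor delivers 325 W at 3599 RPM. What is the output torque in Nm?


omega = 3599 * 2*pi/60 = 376.8864 rad/s
tau = P / omega = 325 / 376.8864
= 0.8623 Nm


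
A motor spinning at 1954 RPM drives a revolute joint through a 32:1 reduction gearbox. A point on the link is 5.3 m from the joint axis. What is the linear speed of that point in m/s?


omega_motor = 1954 * 2*pi/60 = 204.6224 rad/s
omega_joint = omega_motor / 32 = 6.3945 rad/s
v = omega_joint * r = 6.3945 * 5.3
= 33.8906 m/s


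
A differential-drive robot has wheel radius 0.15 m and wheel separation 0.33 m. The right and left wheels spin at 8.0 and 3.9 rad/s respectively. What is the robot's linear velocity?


vR = r*wR = 0.15*8.0 = 1.2 m/s
vL = r*wL = 0.15*3.9 = 0.585 m/s
v = (vR+vL)/2 = 0.8925 m/s
omega = (vR-vL)/L = 1.8636 rad/s
linear velocity = 0.8925 m/s


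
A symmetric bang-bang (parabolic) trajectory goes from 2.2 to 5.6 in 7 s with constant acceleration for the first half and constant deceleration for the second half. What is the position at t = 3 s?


Symmetric rest-to-rest: each phase covers (pf-p0)/2 in time T/2. 0.5*a*(T/2)^2 = (pf-p0)/2 => a = 4*(pf-p0)/T^2
a = 4*(5.6-2.2)/7^2 = 0.2776
t = 3 is in the acceleration phase (t <= T/2).
p = p0 + 0.5*a*t^2 = 2.2 + 0.5*0.2776*3^2
= 3.449


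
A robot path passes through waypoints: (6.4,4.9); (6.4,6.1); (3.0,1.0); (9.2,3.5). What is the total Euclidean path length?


Segment lengths:
  seg1 = sqrt((0.0)^2 + (1.2)^2) = 1.2
  seg2 = sqrt((-3.4)^2 + (-5.1)^2) = 6.1294
  seg3 = sqrt((6.2)^2 + (2.5)^2) = 6.6851
Total = 14.0145


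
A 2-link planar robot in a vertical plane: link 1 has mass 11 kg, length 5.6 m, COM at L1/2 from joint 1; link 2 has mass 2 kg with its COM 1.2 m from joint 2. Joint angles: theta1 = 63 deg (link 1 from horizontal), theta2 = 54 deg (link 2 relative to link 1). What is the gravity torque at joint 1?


Horizontal distance from joint 1 to link-1 COM:
  x_c1 = (L1/2)*cos(t1) = 2.8 * 0.454 = 1.2712 m
Horizontal distance from joint 1 to link-2 COM:
  x_c2 = L1*cos(t1) + Lc2*cos(t1+t2)
       = 5.6*0.454 + 1.2*-0.454 = 1.9976 m
tau1 = m1*g*x_c1 + m2*g*x_c2
     = 11*9.81*1.2712 + 2*9.81*1.9976
     = 137.1723 + 39.1921
     = 176.3644 Nm


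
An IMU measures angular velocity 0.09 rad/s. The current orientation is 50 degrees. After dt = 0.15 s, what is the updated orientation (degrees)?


delta_theta = w * dt = 0.09 * 0.15 = 0.0135 rad
= 0.7735 deg
theta_new = 50 + 0.7735 = 50.7735 deg


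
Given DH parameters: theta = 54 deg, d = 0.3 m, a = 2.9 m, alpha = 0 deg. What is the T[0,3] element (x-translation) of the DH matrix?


T[0,3] = a * cos(theta)
= 2.9 * cos(54 deg)
= 2.9 * 0.5878
= 1.7046


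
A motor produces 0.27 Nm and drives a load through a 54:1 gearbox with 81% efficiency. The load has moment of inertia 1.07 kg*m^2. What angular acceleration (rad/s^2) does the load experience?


tau_out = tau_motor * N * eta
= 0.27 * 54 * 0.81 = 11.8098 Nm
alpha = tau_out / I = 11.8098 / 1.07
= 11.0372 rad/s^2


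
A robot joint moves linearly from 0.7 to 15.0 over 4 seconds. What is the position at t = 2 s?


s = t/T = 2/4 = 0.5
p(t) = p0 + (pf-p0)*s
= 0.7 + (15.0 - 0.7) * 0.5
= 7.85


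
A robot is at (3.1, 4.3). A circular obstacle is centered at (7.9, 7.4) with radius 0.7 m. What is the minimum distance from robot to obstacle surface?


center_dist = sqrt((3.1-7.9)^2 + (4.3-7.4)^2)
= sqrt(23.04 + 9.61)
= 5.714
min_dist = center_dist - radius = 5.714 - 0.7 = 5.014 m


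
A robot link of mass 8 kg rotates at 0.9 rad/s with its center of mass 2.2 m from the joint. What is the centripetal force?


F = m * omega^2 * r
= 8 * 0.9^2 * 2.2
= 8 * 0.81 * 2.2
= 14.256 N


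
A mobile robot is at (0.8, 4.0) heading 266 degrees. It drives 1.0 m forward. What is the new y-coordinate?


y_new = y0 + d*sin(theta)
= 4.0 + 1.0*sin(266)
= 4.0 + -0.9976
= 3.0024


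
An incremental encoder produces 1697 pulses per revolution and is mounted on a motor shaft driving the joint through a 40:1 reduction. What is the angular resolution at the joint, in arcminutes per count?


counts per rev = 1697
effective counts at joint = 1697 * 40 = 67880
resolution = 360*60 / 67880
= 0.3182 arcmin/count


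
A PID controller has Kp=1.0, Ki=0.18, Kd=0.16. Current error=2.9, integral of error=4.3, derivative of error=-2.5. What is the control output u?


u = Kp*e + Ki*int(e) + Kd*de/dt
= 1.0*2.9 + 0.18*4.3 + 0.16*(-2.5)
= 2.9 + 0.774 + -0.4
= 3.274


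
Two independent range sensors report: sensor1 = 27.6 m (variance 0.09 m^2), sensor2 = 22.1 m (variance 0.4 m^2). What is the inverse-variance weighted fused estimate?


w1 = (1/var1) / (1/var1 + 1/var2)
   = 11.1111 / (11.1111 + 2.5) = 0.8163
w2 = 1 - w1 = 0.1837
fused = w1*s1 + w2*s2 = 22.5306 + 4.0592
= 26.5898 m


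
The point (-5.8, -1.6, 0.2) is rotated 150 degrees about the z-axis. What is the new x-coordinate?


Rotation about z-axis: x' = x*cos(theta) - y*sin(theta)
= -5.8 * -0.866 - -1.6 * 0.5
= 5.8229


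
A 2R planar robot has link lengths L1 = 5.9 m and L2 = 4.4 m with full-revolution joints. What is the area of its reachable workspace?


r_max = L1 + L2 = 10.3 m
r_min = |L1 - L2| = 1.5 m
Area = pi*(r_max^2 - r_min^2)
= pi*(106.09 - 2.25)
= pi * 103.84
= 326.223 m^2


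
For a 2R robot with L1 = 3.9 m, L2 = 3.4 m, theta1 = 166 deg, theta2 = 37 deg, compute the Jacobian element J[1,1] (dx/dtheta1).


J[1,1] = -L1*sin(t1) - L2*sin(t1+t2)
= -3.9*sin(166) - 3.4*sin(203)
= 0.385


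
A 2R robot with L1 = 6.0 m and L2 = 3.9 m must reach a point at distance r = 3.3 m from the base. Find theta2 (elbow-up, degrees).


cos(theta2) = (r^2 - L1^2 - L2^2) / (2*L1*L2)
cos(theta2) = (10.89 - 36.0 - 15.21) / 46.8
cos(theta2) = -0.861538
theta2 = 149.4898 degrees


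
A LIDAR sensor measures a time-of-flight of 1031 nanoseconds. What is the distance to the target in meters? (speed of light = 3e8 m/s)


tof = 1031 ns = 1.031e-06 s
dist = c * tof / 2
= 3e8 * 1.031e-06 / 2
= 154.65 m


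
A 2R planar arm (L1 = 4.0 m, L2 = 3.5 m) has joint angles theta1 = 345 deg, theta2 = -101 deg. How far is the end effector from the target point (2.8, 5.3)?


End effector via forward kinematics:
x = L1*cos(t1) + L2*cos(t1+t2) = 2.3294
y = L1*sin(t1) + L2*sin(t1+t2) = -4.1811
Distance to target:
d = sqrt((2.8 - 2.3294)^2 + (5.3 - -4.1811)^2)
= sqrt(0.2215 + 89.8904)
= 9.4927 m


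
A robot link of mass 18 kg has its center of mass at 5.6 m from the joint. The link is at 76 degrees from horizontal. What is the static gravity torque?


tau = m*g*L*cos(angle)
= 18 * 9.81 * 5.6 * cos(76 deg)
= 18 * 9.81 * 5.6 * 0.2419
= 239.224 Nm


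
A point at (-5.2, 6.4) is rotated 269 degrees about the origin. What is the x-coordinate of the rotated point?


x' = x*cos(theta) - y*sin(theta)
cos(269 deg) = -0.0175, sin(269 deg) = -0.9998
x' = -5.2 * -0.0175 - 6.4 * -0.9998
= 0.0908 - -6.399
= 6.4898


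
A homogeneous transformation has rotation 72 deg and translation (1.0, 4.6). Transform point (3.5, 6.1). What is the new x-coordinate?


x' = cos(theta)*px - sin(theta)*py + tx
= 0.309*3.5 - 0.9511*6.1 + 1.0
= -3.7199


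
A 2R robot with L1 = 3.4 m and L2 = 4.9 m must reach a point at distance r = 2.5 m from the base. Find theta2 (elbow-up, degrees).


cos(theta2) = (r^2 - L1^2 - L2^2) / (2*L1*L2)
cos(theta2) = (6.25 - 11.56 - 24.01) / 33.32
cos(theta2) = -0.879952
theta2 = 151.6366 degrees


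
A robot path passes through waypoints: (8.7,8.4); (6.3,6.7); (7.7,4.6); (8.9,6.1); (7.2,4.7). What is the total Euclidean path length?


Segment lengths:
  seg1 = sqrt((-2.4)^2 + (-1.7)^2) = 2.9411
  seg2 = sqrt((1.4)^2 + (-2.1)^2) = 2.5239
  seg3 = sqrt((1.2)^2 + (1.5)^2) = 1.9209
  seg4 = sqrt((-1.7)^2 + (-1.4)^2) = 2.2023
Total = 9.5882


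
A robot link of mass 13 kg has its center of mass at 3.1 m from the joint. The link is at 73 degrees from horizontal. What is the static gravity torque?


tau = m*g*L*cos(angle)
= 13 * 9.81 * 3.1 * cos(73 deg)
= 13 * 9.81 * 3.1 * 0.2924
= 115.5871 Nm


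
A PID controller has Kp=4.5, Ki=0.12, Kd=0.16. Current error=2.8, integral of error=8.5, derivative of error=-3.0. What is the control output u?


u = Kp*e + Ki*int(e) + Kd*de/dt
= 4.5*2.8 + 0.12*8.5 + 0.16*(-3.0)
= 12.6 + 1.02 + -0.48
= 13.14


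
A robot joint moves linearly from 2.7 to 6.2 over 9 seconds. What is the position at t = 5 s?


s = t/T = 5/9 = 0.5556
p(t) = p0 + (pf-p0)*s
= 2.7 + (6.2 - 2.7) * 0.5556
= 4.6444


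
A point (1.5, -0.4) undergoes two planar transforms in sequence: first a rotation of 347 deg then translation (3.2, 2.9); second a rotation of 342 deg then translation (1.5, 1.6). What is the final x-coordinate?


After transform 1:
x1 = cos(347)*1.5 - sin(347)*-0.4 + 3.2 = 4.5716
y1 = sin(347)*1.5 + cos(347)*-0.4 + 2.9 = 2.1728
After transform 2:
x2 = cos(342)*4.5716 - sin(342)*2.1728 + 1.5
= 6.5193


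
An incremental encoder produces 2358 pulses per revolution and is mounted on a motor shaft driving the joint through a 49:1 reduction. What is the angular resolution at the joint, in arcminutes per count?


counts per rev = 2358
effective counts at joint = 2358 * 49 = 115542
resolution = 360*60 / 115542
= 0.1869 arcmin/count


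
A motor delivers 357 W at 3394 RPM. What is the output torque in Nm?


omega = 3394 * 2*pi/60 = 355.4188 rad/s
tau = P / omega = 357 / 355.4188
= 1.0044 Nm


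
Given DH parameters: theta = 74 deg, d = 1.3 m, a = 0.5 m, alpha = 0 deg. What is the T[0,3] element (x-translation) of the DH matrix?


T[0,3] = a * cos(theta)
= 0.5 * cos(74 deg)
= 0.5 * 0.2756
= 0.1378


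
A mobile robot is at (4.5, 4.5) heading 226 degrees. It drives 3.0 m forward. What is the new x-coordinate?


x_new = x0 + d*cos(theta)
= 4.5 + 3.0*cos(226)
= 4.5 + -2.084
= 2.416


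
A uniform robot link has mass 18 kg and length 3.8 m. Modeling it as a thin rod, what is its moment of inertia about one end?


I = (1/3) * m * L^2
= (1/3) * 18 * 3.8^2
= 0.333333 * 18 * 14.44
= 86.64 kg*m^2


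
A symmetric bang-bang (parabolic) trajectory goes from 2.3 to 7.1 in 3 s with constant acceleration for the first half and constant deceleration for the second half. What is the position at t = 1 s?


Symmetric rest-to-rest: each phase covers (pf-p0)/2 in time T/2. 0.5*a*(T/2)^2 = (pf-p0)/2 => a = 4*(pf-p0)/T^2
a = 4*(7.1-2.3)/3^2 = 2.1333
t = 1 is in the acceleration phase (t <= T/2).
p = p0 + 0.5*a*t^2 = 2.3 + 0.5*2.1333*1^2
= 3.3667


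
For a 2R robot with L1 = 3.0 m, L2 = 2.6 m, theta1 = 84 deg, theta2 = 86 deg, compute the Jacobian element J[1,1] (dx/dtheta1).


J[1,1] = -L1*sin(t1) - L2*sin(t1+t2)
= -3.0*sin(84) - 2.6*sin(170)
= -3.4351


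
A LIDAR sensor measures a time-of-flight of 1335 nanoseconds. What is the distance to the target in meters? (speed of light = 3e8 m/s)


tof = 1335 ns = 1.335e-06 s
dist = c * tof / 2
= 3e8 * 1.335e-06 / 2
= 200.25 m


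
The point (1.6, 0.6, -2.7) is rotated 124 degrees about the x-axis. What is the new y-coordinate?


Rotation about x-axis: y' = y*cos(theta) - z*sin(theta)
= 0.6 * -0.5592 - -2.7 * 0.829
= 1.9029


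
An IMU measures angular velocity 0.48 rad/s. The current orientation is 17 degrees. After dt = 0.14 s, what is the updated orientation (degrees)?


delta_theta = w * dt = 0.48 * 0.14 = 0.0672 rad
= 3.8503 deg
theta_new = 17 + 3.8503 = 20.8503 deg


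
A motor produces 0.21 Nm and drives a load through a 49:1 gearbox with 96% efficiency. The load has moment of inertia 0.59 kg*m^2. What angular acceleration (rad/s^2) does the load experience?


tau_out = tau_motor * N * eta
= 0.21 * 49 * 0.96 = 9.8784 Nm
alpha = tau_out / I = 9.8784 / 0.59
= 16.7431 rad/s^2


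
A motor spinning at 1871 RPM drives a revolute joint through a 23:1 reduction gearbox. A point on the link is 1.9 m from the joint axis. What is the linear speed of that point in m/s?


omega_motor = 1871 * 2*pi/60 = 195.9307 rad/s
omega_joint = omega_motor / 23 = 8.5187 rad/s
v = omega_joint * r = 8.5187 * 1.9
= 16.1856 m/s


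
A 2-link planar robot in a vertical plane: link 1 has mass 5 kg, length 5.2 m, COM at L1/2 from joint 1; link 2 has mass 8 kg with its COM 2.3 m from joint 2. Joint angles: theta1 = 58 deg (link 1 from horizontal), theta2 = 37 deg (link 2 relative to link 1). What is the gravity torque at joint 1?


Horizontal distance from joint 1 to link-1 COM:
  x_c1 = (L1/2)*cos(t1) = 2.6 * 0.5299 = 1.3778 m
Horizontal distance from joint 1 to link-2 COM:
  x_c2 = L1*cos(t1) + Lc2*cos(t1+t2)
       = 5.2*0.5299 + 2.3*-0.0872 = 2.5551 m
tau1 = m1*g*x_c1 + m2*g*x_c2
     = 5*9.81*1.3778 + 8*9.81*2.5551
     = 67.5806 + 200.526
     = 268.1066 Nm


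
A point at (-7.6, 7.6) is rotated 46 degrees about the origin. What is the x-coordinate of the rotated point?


x' = x*cos(theta) - y*sin(theta)
cos(46 deg) = 0.6947, sin(46 deg) = 0.7193
x' = -7.6 * 0.6947 - 7.6 * 0.7193
= -5.2794 - 5.467
= -10.7464


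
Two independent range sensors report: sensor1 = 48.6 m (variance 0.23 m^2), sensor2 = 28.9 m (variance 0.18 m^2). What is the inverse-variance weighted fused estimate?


w1 = (1/var1) / (1/var1 + 1/var2)
   = 4.3478 / (4.3478 + 5.5556) = 0.439
w2 = 1 - w1 = 0.561
fused = w1*s1 + w2*s2 = 21.3366 + 16.2122
= 37.5488 m


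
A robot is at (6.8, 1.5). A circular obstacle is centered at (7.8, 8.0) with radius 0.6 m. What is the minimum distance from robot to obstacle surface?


center_dist = sqrt((6.8-7.8)^2 + (1.5-8.0)^2)
= sqrt(1.0 + 42.25)
= 6.5765
min_dist = center_dist - radius = 6.5765 - 0.6 = 5.9765 m


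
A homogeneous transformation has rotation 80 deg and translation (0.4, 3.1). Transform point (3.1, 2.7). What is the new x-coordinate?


x' = cos(theta)*px - sin(theta)*py + tx
= 0.1736*3.1 - 0.9848*2.7 + 0.4
= -1.7207


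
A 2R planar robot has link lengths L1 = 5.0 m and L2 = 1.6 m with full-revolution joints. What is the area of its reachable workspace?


r_max = L1 + L2 = 6.6 m
r_min = |L1 - L2| = 3.4 m
Area = pi*(r_max^2 - r_min^2)
= pi*(43.56 - 11.56)
= pi * 32.0
= 100.531 m^2


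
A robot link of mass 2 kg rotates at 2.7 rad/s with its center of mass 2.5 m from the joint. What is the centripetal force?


F = m * omega^2 * r
= 2 * 2.7^2 * 2.5
= 2 * 7.29 * 2.5
= 36.45 N


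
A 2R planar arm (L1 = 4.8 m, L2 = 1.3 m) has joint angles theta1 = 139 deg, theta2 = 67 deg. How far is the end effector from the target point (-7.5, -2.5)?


End effector via forward kinematics:
x = L1*cos(t1) + L2*cos(t1+t2) = -4.791
y = L1*sin(t1) + L2*sin(t1+t2) = 2.5792
Distance to target:
d = sqrt((-7.5 - -4.791)^2 + (-2.5 - 2.5792)^2)
= sqrt(7.3385 + 25.7983)
= 5.7565 m


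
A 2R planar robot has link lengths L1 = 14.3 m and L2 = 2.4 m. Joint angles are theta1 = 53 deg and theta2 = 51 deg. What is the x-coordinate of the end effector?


Convert angles to radians: theta1 = 0.925, theta2 = 0.8901
x = L1*cos(theta1) + L2*cos(theta1+theta2)
x = 8.606 + -0.5806
x = 8.0253


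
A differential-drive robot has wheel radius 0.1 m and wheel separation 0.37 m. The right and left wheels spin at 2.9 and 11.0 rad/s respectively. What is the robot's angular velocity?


vR = r*wR = 0.1*2.9 = 0.29 m/s
vL = r*wL = 0.1*11.0 = 1.1 m/s
v = (vR+vL)/2 = 0.695 m/s
omega = (vR-vL)/L = -2.1892 rad/s
angular velocity = -2.1892 rad/s


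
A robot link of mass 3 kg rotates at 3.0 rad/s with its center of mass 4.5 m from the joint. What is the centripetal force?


F = m * omega^2 * r
= 3 * 3.0^2 * 4.5
= 3 * 9.0 * 4.5
= 121.5 N


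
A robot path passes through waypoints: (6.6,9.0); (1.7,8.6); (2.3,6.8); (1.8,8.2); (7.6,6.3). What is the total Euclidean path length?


Segment lengths:
  seg1 = sqrt((-4.9)^2 + (-0.4)^2) = 4.9163
  seg2 = sqrt((0.6)^2 + (-1.8)^2) = 1.8974
  seg3 = sqrt((-0.5)^2 + (1.4)^2) = 1.4866
  seg4 = sqrt((5.8)^2 + (-1.9)^2) = 6.1033
Total = 14.4036


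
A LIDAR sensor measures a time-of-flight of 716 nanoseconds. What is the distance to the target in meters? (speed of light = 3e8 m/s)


tof = 716 ns = 7.16e-07 s
dist = c * tof / 2
= 3e8 * 7.16e-07 / 2
= 107.4 m


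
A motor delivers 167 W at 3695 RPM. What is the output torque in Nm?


omega = 3695 * 2*pi/60 = 386.9395 rad/s
tau = P / omega = 167 / 386.9395
= 0.4316 Nm


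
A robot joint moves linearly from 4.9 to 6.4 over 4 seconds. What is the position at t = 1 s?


s = t/T = 1/4 = 0.25
p(t) = p0 + (pf-p0)*s
= 4.9 + (6.4 - 4.9) * 0.25
= 5.275


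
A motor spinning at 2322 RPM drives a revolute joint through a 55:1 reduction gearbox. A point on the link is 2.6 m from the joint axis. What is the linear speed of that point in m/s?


omega_motor = 2322 * 2*pi/60 = 243.1593 rad/s
omega_joint = omega_motor / 55 = 4.4211 rad/s
v = omega_joint * r = 4.4211 * 2.6
= 11.4948 m/s


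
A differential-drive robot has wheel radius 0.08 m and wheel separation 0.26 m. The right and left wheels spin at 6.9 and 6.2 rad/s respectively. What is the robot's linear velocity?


vR = r*wR = 0.08*6.9 = 0.552 m/s
vL = r*wL = 0.08*6.2 = 0.496 m/s
v = (vR+vL)/2 = 0.524 m/s
omega = (vR-vL)/L = 0.2154 rad/s
linear velocity = 0.524 m/s


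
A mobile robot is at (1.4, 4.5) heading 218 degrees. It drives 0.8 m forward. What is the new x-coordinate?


x_new = x0 + d*cos(theta)
= 1.4 + 0.8*cos(218)
= 1.4 + -0.6304
= 0.7696


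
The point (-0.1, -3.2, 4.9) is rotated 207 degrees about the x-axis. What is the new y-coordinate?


Rotation about x-axis: y' = y*cos(theta) - z*sin(theta)
= -3.2 * -0.891 - 4.9 * -0.454
= 5.0758


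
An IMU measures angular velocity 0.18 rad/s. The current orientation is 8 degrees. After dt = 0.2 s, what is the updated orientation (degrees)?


delta_theta = w * dt = 0.18 * 0.2 = 0.036 rad
= 2.0626 deg
theta_new = 8 + 2.0626 = 10.0626 deg


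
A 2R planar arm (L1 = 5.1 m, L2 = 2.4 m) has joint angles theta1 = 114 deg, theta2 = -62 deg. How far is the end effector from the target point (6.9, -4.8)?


End effector via forward kinematics:
x = L1*cos(t1) + L2*cos(t1+t2) = -0.5968
y = L1*sin(t1) + L2*sin(t1+t2) = 6.5503
Distance to target:
d = sqrt((6.9 - -0.5968)^2 + (-4.8 - 6.5503)^2)
= sqrt(56.2016 + 128.8295)
= 13.6026 m


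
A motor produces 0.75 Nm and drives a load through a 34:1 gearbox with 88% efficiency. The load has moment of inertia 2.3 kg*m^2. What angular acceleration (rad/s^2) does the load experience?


tau_out = tau_motor * N * eta
= 0.75 * 34 * 0.88 = 22.44 Nm
alpha = tau_out / I = 22.44 / 2.3
= 9.7565 rad/s^2


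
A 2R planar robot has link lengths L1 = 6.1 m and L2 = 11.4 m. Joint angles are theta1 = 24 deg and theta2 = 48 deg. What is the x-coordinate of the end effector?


Convert angles to radians: theta1 = 0.4189, theta2 = 0.8378
x = L1*cos(theta1) + L2*cos(theta1+theta2)
x = 5.5726 + 3.5228
x = 9.0954


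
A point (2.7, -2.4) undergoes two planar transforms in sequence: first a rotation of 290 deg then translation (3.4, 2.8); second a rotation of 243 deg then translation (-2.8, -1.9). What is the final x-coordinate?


After transform 1:
x1 = cos(290)*2.7 - sin(290)*-2.4 + 3.4 = 2.0682
y1 = sin(290)*2.7 + cos(290)*-2.4 + 2.8 = -0.558
After transform 2:
x2 = cos(243)*2.0682 - sin(243)*-0.558 + -2.8
= -4.2361


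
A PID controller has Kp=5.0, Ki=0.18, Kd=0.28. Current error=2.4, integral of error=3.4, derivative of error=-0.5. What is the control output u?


u = Kp*e + Ki*int(e) + Kd*de/dt
= 5.0*2.4 + 0.18*3.4 + 0.28*(-0.5)
= 12.0 + 0.612 + -0.14
= 12.472


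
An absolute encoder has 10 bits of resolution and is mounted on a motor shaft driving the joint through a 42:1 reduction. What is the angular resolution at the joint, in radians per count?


counts = 2^10 = 1024
effective counts at joint = 1024 * 42 = 43008
resolution = 2*pi / 43008
= 1.4609e-04 rad/count


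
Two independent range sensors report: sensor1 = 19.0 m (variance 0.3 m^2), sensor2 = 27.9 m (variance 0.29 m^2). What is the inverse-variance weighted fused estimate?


w1 = (1/var1) / (1/var1 + 1/var2)
   = 3.3333 / (3.3333 + 3.4483) = 0.4915
w2 = 1 - w1 = 0.5085
fused = w1*s1 + w2*s2 = 9.339 + 14.1864
= 23.5254 m


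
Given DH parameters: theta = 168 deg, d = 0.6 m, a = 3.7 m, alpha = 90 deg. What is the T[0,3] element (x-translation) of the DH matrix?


T[0,3] = a * cos(theta)
= 3.7 * cos(168 deg)
= 3.7 * -0.9781
= -3.6191


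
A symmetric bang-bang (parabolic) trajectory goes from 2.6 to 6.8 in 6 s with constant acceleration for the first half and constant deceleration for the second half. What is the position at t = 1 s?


Symmetric rest-to-rest: each phase covers (pf-p0)/2 in time T/2. 0.5*a*(T/2)^2 = (pf-p0)/2 => a = 4*(pf-p0)/T^2
a = 4*(6.8-2.6)/6^2 = 0.4667
t = 1 is in the acceleration phase (t <= T/2).
p = p0 + 0.5*a*t^2 = 2.6 + 0.5*0.4667*1^2
= 2.8333


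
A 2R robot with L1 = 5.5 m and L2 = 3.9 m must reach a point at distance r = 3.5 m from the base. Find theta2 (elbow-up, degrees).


cos(theta2) = (r^2 - L1^2 - L2^2) / (2*L1*L2)
cos(theta2) = (12.25 - 30.25 - 15.21) / 42.9
cos(theta2) = -0.774126
theta2 = 140.7258 degrees


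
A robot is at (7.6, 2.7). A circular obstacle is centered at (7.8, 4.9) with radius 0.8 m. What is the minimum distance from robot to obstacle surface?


center_dist = sqrt((7.6-7.8)^2 + (2.7-4.9)^2)
= sqrt(0.04 + 4.84)
= 2.2091
min_dist = center_dist - radius = 2.2091 - 0.8 = 1.4091 m


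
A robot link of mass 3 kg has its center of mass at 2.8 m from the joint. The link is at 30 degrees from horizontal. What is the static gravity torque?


tau = m*g*L*cos(angle)
= 3 * 9.81 * 2.8 * cos(30 deg)
= 3 * 9.81 * 2.8 * 0.866
= 71.364 Nm


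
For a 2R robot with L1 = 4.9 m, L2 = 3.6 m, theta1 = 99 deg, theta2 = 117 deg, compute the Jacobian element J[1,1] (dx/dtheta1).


J[1,1] = -L1*sin(t1) - L2*sin(t1+t2)
= -4.9*sin(99) - 3.6*sin(216)
= -2.7236


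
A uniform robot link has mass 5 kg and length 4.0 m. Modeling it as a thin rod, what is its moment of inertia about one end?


I = (1/3) * m * L^2
= (1/3) * 5 * 4.0^2
= 0.333333 * 5 * 16.0
= 26.6667 kg*m^2


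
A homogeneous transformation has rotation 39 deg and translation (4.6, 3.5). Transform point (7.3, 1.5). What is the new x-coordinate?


x' = cos(theta)*px - sin(theta)*py + tx
= 0.7771*7.3 - 0.6293*1.5 + 4.6
= 9.3292


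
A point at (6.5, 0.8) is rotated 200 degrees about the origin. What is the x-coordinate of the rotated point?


x' = x*cos(theta) - y*sin(theta)
cos(200 deg) = -0.9397, sin(200 deg) = -0.342
x' = 6.5 * -0.9397 - 0.8 * -0.342
= -6.108 - -0.2736
= -5.8344


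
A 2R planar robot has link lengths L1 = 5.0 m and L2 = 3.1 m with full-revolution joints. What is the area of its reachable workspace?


r_max = L1 + L2 = 8.1 m
r_min = |L1 - L2| = 1.9 m
Area = pi*(r_max^2 - r_min^2)
= pi*(65.61 - 3.61)
= pi * 62.0
= 194.7787 m^2


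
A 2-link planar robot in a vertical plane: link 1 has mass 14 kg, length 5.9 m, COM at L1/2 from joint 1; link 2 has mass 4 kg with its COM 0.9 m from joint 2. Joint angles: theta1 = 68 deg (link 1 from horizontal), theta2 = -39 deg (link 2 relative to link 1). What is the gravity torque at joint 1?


Horizontal distance from joint 1 to link-1 COM:
  x_c1 = (L1/2)*cos(t1) = 2.95 * 0.3746 = 1.1051 m
Horizontal distance from joint 1 to link-2 COM:
  x_c2 = L1*cos(t1) + Lc2*cos(t1+t2)
       = 5.9*0.3746 + 0.9*0.8746 = 2.9973 m
tau1 = m1*g*x_c1 + m2*g*x_c2
     = 14*9.81*1.1051 + 4*9.81*2.9973
     = 151.773 + 117.6155
     = 269.3885 Nm


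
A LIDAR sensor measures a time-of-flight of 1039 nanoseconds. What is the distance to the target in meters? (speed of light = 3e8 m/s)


tof = 1039 ns = 1.039e-06 s
dist = c * tof / 2
= 3e8 * 1.039e-06 / 2
= 155.85 m


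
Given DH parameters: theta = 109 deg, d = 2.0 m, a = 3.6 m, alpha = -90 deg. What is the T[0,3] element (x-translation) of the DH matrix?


T[0,3] = a * cos(theta)
= 3.6 * cos(109 deg)
= 3.6 * -0.3256
= -1.172


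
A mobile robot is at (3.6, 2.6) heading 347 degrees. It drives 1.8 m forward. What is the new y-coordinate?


y_new = y0 + d*sin(theta)
= 2.6 + 1.8*sin(347)
= 2.6 + -0.4049
= 2.1951


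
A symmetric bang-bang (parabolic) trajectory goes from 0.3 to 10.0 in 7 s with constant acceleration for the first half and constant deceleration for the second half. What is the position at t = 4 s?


Symmetric rest-to-rest: each phase covers (pf-p0)/2 in time T/2. 0.5*a*(T/2)^2 = (pf-p0)/2 => a = 4*(pf-p0)/T^2
a = 4*(10.0-0.3)/7^2 = 0.7918
t = 4 is in the deceleration phase (t > T/2).
p = pf - 0.5*a*(T-t)^2 = 10.0 - 0.5*0.7918*3^2
= 6.4367


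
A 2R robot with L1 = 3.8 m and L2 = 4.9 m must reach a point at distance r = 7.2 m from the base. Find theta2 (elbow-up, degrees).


cos(theta2) = (r^2 - L1^2 - L2^2) / (2*L1*L2)
cos(theta2) = (51.84 - 14.44 - 24.01) / 37.24
cos(theta2) = 0.35956
theta2 = 68.9268 degrees


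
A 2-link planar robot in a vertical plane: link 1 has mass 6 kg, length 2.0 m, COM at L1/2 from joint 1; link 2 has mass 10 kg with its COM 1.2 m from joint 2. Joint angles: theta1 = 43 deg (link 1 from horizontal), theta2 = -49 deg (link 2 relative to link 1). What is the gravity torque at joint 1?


Horizontal distance from joint 1 to link-1 COM:
  x_c1 = (L1/2)*cos(t1) = 1.0 * 0.7314 = 0.7314 m
Horizontal distance from joint 1 to link-2 COM:
  x_c2 = L1*cos(t1) + Lc2*cos(t1+t2)
       = 2.0*0.7314 + 1.2*0.9945 = 2.6561 m
tau1 = m1*g*x_c1 + m2*g*x_c2
     = 6*9.81*0.7314 + 10*9.81*2.6561
     = 43.0475 + 260.5667
     = 303.6142 Nm


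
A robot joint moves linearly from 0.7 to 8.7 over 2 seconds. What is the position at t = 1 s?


s = t/T = 1/2 = 0.5
p(t) = p0 + (pf-p0)*s
= 0.7 + (8.7 - 0.7) * 0.5
= 4.7


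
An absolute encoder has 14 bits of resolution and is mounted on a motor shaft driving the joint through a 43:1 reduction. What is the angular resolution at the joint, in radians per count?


counts = 2^14 = 16384
effective counts at joint = 16384 * 43 = 704512
resolution = 2*pi / 704512
= 8.9185e-06 rad/count


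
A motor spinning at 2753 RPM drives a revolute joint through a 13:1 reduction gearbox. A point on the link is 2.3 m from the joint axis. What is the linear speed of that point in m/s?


omega_motor = 2753 * 2*pi/60 = 288.2935 rad/s
omega_joint = omega_motor / 13 = 22.1764 rad/s
v = omega_joint * r = 22.1764 * 2.3
= 51.0058 m/s


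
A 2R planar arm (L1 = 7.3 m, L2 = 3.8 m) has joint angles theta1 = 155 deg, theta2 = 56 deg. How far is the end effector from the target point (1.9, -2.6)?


End effector via forward kinematics:
x = L1*cos(t1) + L2*cos(t1+t2) = -9.8733
y = L1*sin(t1) + L2*sin(t1+t2) = 1.128
Distance to target:
d = sqrt((1.9 - -9.8733)^2 + (-2.6 - 1.128)^2)
= sqrt(138.6102 + 13.8978)
= 12.3494 m


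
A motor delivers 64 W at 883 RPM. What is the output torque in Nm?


omega = 883 * 2*pi/60 = 92.4675 rad/s
tau = P / omega = 64 / 92.4675
= 0.6921 Nm


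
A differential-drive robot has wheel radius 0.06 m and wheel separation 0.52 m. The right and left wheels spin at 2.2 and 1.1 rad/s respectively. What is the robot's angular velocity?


vR = r*wR = 0.06*2.2 = 0.132 m/s
vL = r*wL = 0.06*1.1 = 0.066 m/s
v = (vR+vL)/2 = 0.099 m/s
omega = (vR-vL)/L = 0.1269 rad/s
angular velocity = 0.1269 rad/s


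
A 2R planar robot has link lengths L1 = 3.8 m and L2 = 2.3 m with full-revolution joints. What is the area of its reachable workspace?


r_max = L1 + L2 = 6.1 m
r_min = |L1 - L2| = 1.5 m
Area = pi*(r_max^2 - r_min^2)
= pi*(37.21 - 2.25)
= pi * 34.96
= 109.8301 m^2


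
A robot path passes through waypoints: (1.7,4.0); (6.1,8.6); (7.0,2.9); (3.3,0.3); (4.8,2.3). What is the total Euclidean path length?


Segment lengths:
  seg1 = sqrt((4.4)^2 + (4.6)^2) = 6.3655
  seg2 = sqrt((0.9)^2 + (-5.7)^2) = 5.7706
  seg3 = sqrt((-3.7)^2 + (-2.6)^2) = 4.5222
  seg4 = sqrt((1.5)^2 + (2.0)^2) = 2.5
Total = 19.1583


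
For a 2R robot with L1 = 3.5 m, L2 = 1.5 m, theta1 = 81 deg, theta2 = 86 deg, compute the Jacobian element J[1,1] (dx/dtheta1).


J[1,1] = -L1*sin(t1) - L2*sin(t1+t2)
= -3.5*sin(81) - 1.5*sin(167)
= -3.7943


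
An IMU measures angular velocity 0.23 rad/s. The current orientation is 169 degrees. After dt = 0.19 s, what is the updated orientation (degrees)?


delta_theta = w * dt = 0.23 * 0.19 = 0.0437 rad
= 2.5038 deg
theta_new = 169 + 2.5038 = 171.5038 deg
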